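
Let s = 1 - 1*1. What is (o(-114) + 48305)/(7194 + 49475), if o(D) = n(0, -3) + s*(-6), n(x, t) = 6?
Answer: 48311/56669 ≈ 0.85251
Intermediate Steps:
s = 0 (s = 1 - 1 = 0)
o(D) = 6 (o(D) = 6 + 0*(-6) = 6 + 0 = 6)
(o(-114) + 48305)/(7194 + 49475) = (6 + 48305)/(7194 + 49475) = 48311/56669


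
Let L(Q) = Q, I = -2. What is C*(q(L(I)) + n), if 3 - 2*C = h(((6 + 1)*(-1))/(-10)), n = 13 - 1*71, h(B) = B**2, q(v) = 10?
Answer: -1506/25 ≈ -60.240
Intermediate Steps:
n = -58 (n = 13 - 71 = -58)
C = 251/200 (C = 3/2 - (6 + 1)**2/100/2 = 3/2 - ((7*(-1))*(-1/10))**2/2 = 3/2 - (-7*(-1/10))**2/2 = 3/2 - (7/10)**2/2 = 3/2 - 1/2*49/100 = 3/2 - 49/200 = 251/200 ≈ 1.2550)
C*(q(L(I)) + n) = 251*(10 - 58)/200 = (251/200)*(-48) = -1506/25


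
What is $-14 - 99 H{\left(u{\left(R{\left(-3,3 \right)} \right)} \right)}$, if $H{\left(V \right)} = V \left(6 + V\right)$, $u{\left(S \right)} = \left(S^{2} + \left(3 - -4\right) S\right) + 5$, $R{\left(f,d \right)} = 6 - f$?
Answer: $-2286419$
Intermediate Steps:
$u{\left(S \right)} = 5 + S^{2} + 7 S$ ($u{\left(S \right)} = \left(S^{2} + \left(3 + 4\right) S\right) + 5 = \left(S^{2} + 7 S\right) + 5 = 5 + S^{2} + 7 S$)
$-14 - 99 H{\left(u{\left(R{\left(-3,3 \right)} \right)} \right)} = -14 - 99 \left(5 + \left(6 - -3\right)^{2} + 7 \left(6 - -3\right)\right) \left(6 + \left(5 + \left(6 - -3\right)^{2} + 7 \left(6 - -3\right)\right)\right) = -14 - 99 \left(5 + \left(6 + 3\right)^{2} + 7 \left(6 + 3\right)\right) \left(6 + \left(5 + \left(6 + 3\right)^{2} + 7 \left(6 + 3\right)\right)\right) = -14 - 99 \left(5 + 9^{2} + 7 \cdot 9\right) \left(6 + \left(5 + 9^{2} + 7 \cdot 9\right)\right) = -14 - 99 \left(5 + 81 + 63\right) \left(6 + \left(5 + 81 + 63\right)\right) = -14 - 99 \cdot 149 \left(6 + 149\right) = -14 - 99 \cdot 149 \cdot 155 = -14 - 2286405 = -2286419$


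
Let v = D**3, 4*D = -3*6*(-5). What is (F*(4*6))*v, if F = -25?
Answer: -6834375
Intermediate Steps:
D = 45/2 (D = (-3*6*(-5))/4 = (-18*(-5))/4 = (1/4)*90 = 45/2 ≈ 22.500)
v = 91125/8 (v = (45/2)**3 = 91125/8 ≈ 11391.)
(F*(4*6))*v = -100*6*(91125/8) = -25*24*(91125/8) = -600*91125/8 = -6834375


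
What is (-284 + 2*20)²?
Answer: 59536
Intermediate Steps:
(-284 + 2*20)² = (-284 + 40)² = (-244)² = 59536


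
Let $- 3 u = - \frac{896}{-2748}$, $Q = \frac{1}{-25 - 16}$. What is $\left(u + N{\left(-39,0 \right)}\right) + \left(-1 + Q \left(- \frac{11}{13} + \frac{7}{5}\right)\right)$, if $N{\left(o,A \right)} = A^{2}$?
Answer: $- \frac{6163721}{5492565} \approx -1.1222$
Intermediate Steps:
$Q = - \frac{1}{41}$ ($Q = \frac{1}{-41} = - \frac{1}{41} \approx -0.02439$)
$u = - \frac{224}{2061}$ ($u = - \frac{\left(-896\right) \frac{1}{-2748}}{3} = - \frac{\left(-896\right) \left(- \frac{1}{2748}\right)}{3} = \left(- \frac{1}{3}\right) \frac{224}{687} = - \frac{224}{2061} \approx -0.10869$)
$\left(u + N{\left(-39,0 \right)}\right) + \left(-1 + Q \left(- \frac{11}{13} + \frac{7}{5}\right)\right) = \left(- \frac{224}{2061} + 0^{2}\right) - \left(1 + \frac{- \frac{11}{13} + \frac{7}{5}}{41}\right) = \left(- \frac{224}{2061} + 0\right) - \left(1 + \frac{\left(-11\right) \frac{1}{13} + 7 \cdot \frac{1}{5}}{41}\right) = - \frac{224}{2061} - \left(1 + \frac{- \frac{11}{13} + \frac{7}{5}}{41}\right) = - \frac{224}{2061} - \frac{2701}{2665} = - \frac{6163721}{5492565}$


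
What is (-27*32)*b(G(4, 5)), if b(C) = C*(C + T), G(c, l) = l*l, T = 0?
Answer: -540000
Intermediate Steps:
G(c, l) = l²
b(C) = C² (b(C) = C*(C + 0) = C*C = C²)
(-27*32)*b(G(4, 5)) = (-27*32)*(5²)² = -864*25² = -864*625 = -540000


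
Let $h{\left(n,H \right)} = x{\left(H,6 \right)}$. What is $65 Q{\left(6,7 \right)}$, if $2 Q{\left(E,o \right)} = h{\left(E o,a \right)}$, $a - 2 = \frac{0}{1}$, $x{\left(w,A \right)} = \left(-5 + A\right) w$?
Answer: $65$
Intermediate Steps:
$x{\left(w,A \right)} = w \left(-5 + A\right)$
$a = 2$ ($a = 2 + \frac{0}{1} = 2 + 0 \cdot 1 = 2 + 0 = 2$)
$h{\left(n,H \right)} = H$ ($h{\left(n,H \right)} = H \left(-5 + 6\right) = H 1 = H$)
$Q{\left(E,o \right)} = 1$ ($Q{\left(E,o \right)} = \frac{1}{2} \cdot 2 = 1$)
$65 Q{\left(6,7 \right)} = 65 \cdot 1 = 65$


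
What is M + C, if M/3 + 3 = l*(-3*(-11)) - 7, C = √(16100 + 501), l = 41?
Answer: 4029 + √16601 ≈ 4157.8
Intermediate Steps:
C = √16601 ≈ 128.84
M = 4029 (M = -9 + 3*(41*(-3*(-11)) - 7) = -9 + 3*(41*33 - 7) = -9 + 3*(1353 - 7) = -9 + 3*1346 = -9 + 4038 = 4029)
M + C = 4029 + √16601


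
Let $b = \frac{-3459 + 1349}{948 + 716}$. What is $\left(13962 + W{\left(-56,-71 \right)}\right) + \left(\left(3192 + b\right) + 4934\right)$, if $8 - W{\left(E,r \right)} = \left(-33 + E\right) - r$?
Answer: $\frac{18397793}{832} \approx 22113.0$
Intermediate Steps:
$b = - \frac{1055}{832}$ ($b = - \frac{2110}{1664} = \left(-2110\right) \frac{1}{1664} = - \frac{1055}{832} \approx -1.268$)
$W{\left(E,r \right)} = 41 + r - E$ ($W{\left(E,r \right)} = 8 - \left(\left(-33 + E\right) - r\right) = 8 - \left(-33 + E - r\right) = 8 + \left(33 + r - E\right) = 41 + r - E$)
$\left(13962 + W{\left(-56,-71 \right)}\right) + \left(\left(3192 + b\right) + 4934\right) = \left(13962 - -26\right) + \left(\left(3192 - \frac{1055}{832}\right) + 4934\right) = \left(13962 + \left(41 - 71 + 56\right)\right) + \left(\frac{2654689}{832} + 4934\right) = \left(13962 + 26\right) + \frac{6759777}{832} = 13988 + \frac{6759777}{832} = \frac{18397793}{832}$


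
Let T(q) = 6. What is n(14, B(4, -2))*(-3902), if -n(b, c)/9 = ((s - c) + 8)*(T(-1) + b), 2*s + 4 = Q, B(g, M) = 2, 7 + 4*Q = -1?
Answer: 2107080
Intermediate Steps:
Q = -2 (Q = -7/4 + (¼)*(-1) = -7/4 - ¼ = -2)
s = -3 (s = -2 + (½)*(-2) = -2 - 1 = -3)
n(b, c) = -9*(5 - c)*(6 + b) (n(b, c) = -9*((-3 - c) + 8)*(6 + b) = -9*(5 - c)*(6 + b))
n(14, B(4, -2))*(-3902) = (-270 - 45*14 + 54*2 + 9*14*2)*(-3902) = (-270 - 630 + 108 + 252)*(-3902) = -540*(-3902) = 2107080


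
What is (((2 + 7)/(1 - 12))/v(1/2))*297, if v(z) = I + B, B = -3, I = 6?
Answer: -81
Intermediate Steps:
v(z) = 3 (v(z) = 6 - 3 = 3)
(((2 + 7)/(1 - 12))/v(1/2))*297 = (((2 + 7)/(1 - 12))/3)*297 = ((9/(-11))*(⅓))*297 = ((9*(-1/11))*(⅓))*297 = -9/11*⅓*297 = -3/11*297 = -81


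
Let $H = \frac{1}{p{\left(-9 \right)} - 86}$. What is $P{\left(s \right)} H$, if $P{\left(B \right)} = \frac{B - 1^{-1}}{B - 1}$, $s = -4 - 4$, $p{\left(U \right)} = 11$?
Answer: $- \frac{1}{75} \approx -0.013333$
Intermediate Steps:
$s = -8$ ($s = -4 - 4 = -8$)
$H = - \frac{1}{75}$ ($H = \frac{1}{11 - 86} = \frac{1}{-75} = - \frac{1}{75} \approx -0.013333$)
$P{\left(B \right)} = 1$ ($P{\left(B \right)} = \frac{B - 1}{-1 + B} = \frac{-1 + B}{-1 + B} = 1$)
$P{\left(s \right)} H = 1 \left(- \frac{1}{75}\right) = - \frac{1}{75}$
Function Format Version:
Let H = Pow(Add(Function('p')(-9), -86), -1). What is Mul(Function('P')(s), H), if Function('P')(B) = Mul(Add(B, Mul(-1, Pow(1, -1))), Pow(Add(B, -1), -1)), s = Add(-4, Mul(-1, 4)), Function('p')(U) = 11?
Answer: Rational(-1, 75) ≈ -0.013333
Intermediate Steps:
s = -8 (s = Add(-4, -4) = -8)
H = Rational(-1, 75) (H = Pow(Add(11, -86), -1) = Pow(-75, -1) = Rational(-1, 75) ≈ -0.013333)
Function('P')(B) = 1 (Function('P')(B) = Mul(Add(B, Mul(-1, 1)), Pow(Add(-1, B), -1)) = Mul(Add(B, -1), Pow(Add(-1, B), -1)) = Mul(Add(-1, B), Pow(Add(-1, B), -1)) = 1)
Mul(Function('P')(s), H) = Mul(1, Rational(-1, 75)) = Rational(-1, 75)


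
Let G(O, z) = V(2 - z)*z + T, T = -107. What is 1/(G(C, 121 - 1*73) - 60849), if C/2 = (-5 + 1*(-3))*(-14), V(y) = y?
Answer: -1/63164 ≈ -1.5832e-5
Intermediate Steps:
C = 224 (C = 2*((-5 + 1*(-3))*(-14)) = 2*((-5 - 3)*(-14)) = 2*(-8*(-14)) = 2*112 = 224)
G(O, z) = -107 + z*(2 - z) (G(O, z) = (2 - z)*z - 107 = z*(2 - z) - 107 = -107 + z*(2 - z))
1/(G(C, 121 - 1*73) - 60849) = 1/((-107 - (121 - 1*73)*(-2 + (121 - 1*73))) - 60849) = 1/((-107 - (121 - 73)*(-2 + (121 - 73))) - 60849) = 1/((-107 - 1*48*(-2 + 48)) - 60849) = 1/((-107 - 1*48*46) - 60849) = 1/((-107 - 2208) - 60849) = 1/(-2315 - 60849) = 1/(-63164) = -1/63164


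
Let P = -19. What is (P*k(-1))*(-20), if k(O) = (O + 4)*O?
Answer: -1140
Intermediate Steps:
k(O) = O*(4 + O) (k(O) = (4 + O)*O = O*(4 + O))
(P*k(-1))*(-20) = -(-19)*(4 - 1)*(-20) = -(-19)*3*(-20) = -19*(-3)*(-20) = 57*(-20) = -1140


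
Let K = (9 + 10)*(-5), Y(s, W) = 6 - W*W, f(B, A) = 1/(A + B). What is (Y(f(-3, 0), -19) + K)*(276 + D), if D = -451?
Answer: 78750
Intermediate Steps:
Y(s, W) = 6 - W²
K = -95 (K = 19*(-5) = -95)
(Y(f(-3, 0), -19) + K)*(276 + D) = ((6 - 1*(-19)²) - 95)*(276 - 451) = ((6 - 1*361) - 95)*(-175) = ((6 - 361) - 95)*(-175) = (-355 - 95)*(-175) = -450*(-175) = 78750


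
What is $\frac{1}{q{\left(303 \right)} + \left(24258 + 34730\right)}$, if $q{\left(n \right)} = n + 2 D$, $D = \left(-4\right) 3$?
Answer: $\frac{1}{59267} \approx 1.6873 \cdot 10^{-5}$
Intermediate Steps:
$D = -12$
$q{\left(n \right)} = -24 + n$ ($q{\left(n \right)} = n + 2 \left(-12\right) = n - 24 = -24 + n$)
$\frac{1}{q{\left(303 \right)} + \left(24258 + 34730\right)} = \frac{1}{\left(-24 + 303\right) + \left(24258 + 34730\right)} = \frac{1}{279 + 58988} = \frac{1}{59267}$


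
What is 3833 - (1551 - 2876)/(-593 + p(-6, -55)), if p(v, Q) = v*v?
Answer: 2133656/557 ≈ 3830.6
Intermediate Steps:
p(v, Q) = v²
3833 - (1551 - 2876)/(-593 + p(-6, -55)) = 3833 - (1551 - 2876)/(-593 + (-6)²) = 3833 - (-1325)/(-593 + 36) = 3833 - (-1325)/(-557) = 3833 - (-1325)*(-1)/557 = 3833 - 1*1325/557 = 3833 - 1325/557 = 2133656/557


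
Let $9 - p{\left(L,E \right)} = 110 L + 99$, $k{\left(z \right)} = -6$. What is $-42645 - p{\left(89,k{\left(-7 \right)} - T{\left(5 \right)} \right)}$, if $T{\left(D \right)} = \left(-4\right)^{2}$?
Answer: $-32765$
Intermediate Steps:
$T{\left(D \right)} = 16$
$p{\left(L,E \right)} = -90 - 110 L$ ($p{\left(L,E \right)} = 9 - \left(110 L + 99\right) = 9 - \left(99 + 110 L\right) = -90 - 110 L$)
$-42645 - p{\left(89,k{\left(-7 \right)} - T{\left(5 \right)} \right)} = -42645 - \left(-90 - 9790\right) = -42645 - -9880 = -42645 + 9880 = -32765$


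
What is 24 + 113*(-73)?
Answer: -8225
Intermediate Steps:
24 + 113*(-73) = 24 - 8249 = -8225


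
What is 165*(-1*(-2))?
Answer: 330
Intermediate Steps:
165*(-1*(-2)) = 165*2 = 330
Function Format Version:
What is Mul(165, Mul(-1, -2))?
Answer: 330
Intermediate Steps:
Mul(165, Mul(-1, -2)) = Mul(165, 2) = 330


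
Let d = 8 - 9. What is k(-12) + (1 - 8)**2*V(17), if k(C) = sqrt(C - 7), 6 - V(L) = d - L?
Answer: 1176 + I*sqrt(19) ≈ 1176.0 + 4.3589*I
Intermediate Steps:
d = -1
V(L) = 7 + L (V(L) = 6 - (-1 - L) = 6 + (1 + L) = 7 + L)
k(C) = sqrt(-7 + C)
k(-12) + (1 - 8)**2*V(17) = sqrt(-7 - 12) + (1 - 8)**2*(7 + 17) = sqrt(-19) + (-7)**2*24 = I*sqrt(19) + 49*24 = I*sqrt(19) + 1176 = 1176 + I*sqrt(19)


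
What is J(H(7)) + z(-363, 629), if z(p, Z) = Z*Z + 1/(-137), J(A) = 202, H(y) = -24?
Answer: 54230490/137 ≈ 3.9584e+5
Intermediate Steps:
z(p, Z) = -1/137 + Z² (z(p, Z) = Z² - 1/137 = -1/137 + Z²)
J(H(7)) + z(-363, 629) = 202 + (-1/137 + 629²) = 202 + (-1/137 + 395641) = 202 + 54202816/137 = 54230490/137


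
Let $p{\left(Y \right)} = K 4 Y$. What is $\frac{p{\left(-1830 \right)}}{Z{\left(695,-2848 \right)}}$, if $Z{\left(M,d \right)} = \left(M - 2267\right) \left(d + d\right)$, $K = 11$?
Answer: $- \frac{3355}{373088} \approx -0.0089925$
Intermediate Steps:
$Z{\left(M,d \right)} = 2 d \left(-2267 + M\right)$ ($Z{\left(M,d \right)} = \left(-2267 + M\right) 2 d = 2 d \left(-2267 + M\right)$)
$p{\left(Y \right)} = 44 Y$ ($p{\left(Y \right)} = 11 \cdot 4 Y = 44 Y$)
$\frac{p{\left(-1830 \right)}}{Z{\left(695,-2848 \right)}} = \frac{44 \left(-1830\right)}{2 \left(-2848\right) \left(-2267 + 695\right)} = - \frac{80520}{2 \left(-2848\right) \left(-1572\right)} = - \frac{80520}{8954112} = \left(-80520\right) \frac{1}{8954112} = - \frac{3355}{373088}$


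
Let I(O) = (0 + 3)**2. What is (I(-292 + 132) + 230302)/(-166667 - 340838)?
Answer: -230311/507505 ≈ -0.45381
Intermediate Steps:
I(O) = 9 (I(O) = 3**2 = 9)
(I(-292 + 132) + 230302)/(-166667 - 340838) = (9 + 230302)/(-166667 - 340838) = 230311/(-507505) = 230311*(-1/507505) = -230311/507505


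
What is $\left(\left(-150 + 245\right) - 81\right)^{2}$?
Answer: $196$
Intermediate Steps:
$\left(\left(-150 + 245\right) - 81\right)^{2} = \left(95 - 81\right)^{2} = 14^{2} = 196$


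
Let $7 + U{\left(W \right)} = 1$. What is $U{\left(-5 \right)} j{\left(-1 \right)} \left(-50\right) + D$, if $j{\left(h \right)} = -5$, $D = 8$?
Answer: $-1492$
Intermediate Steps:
$U{\left(W \right)} = -6$ ($U{\left(W \right)} = -7 + 1 = -6$)
$U{\left(-5 \right)} j{\left(-1 \right)} \left(-50\right) + D = \left(-6\right) \left(-5\right) \left(-50\right) + 8 = 30 \left(-50\right) + 8 = -1500 + 8 = -1492$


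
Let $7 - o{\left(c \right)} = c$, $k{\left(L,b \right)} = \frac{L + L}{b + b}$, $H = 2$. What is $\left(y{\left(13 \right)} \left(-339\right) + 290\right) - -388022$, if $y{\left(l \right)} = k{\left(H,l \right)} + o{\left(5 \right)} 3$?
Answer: $\frac{5020936}{13} \approx 3.8623 \cdot 10^{5}$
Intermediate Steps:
$k{\left(L,b \right)} = \frac{L}{b}$ ($k{\left(L,b \right)} = \frac{2 L}{2 b} = 2 L \frac{1}{2 b} = \frac{L}{b}$)
$o{\left(c \right)} = 7 - c$
$y{\left(l \right)} = 6 + \frac{2}{l}$ ($y{\left(l \right)} = \frac{2}{l} + \left(7 - 5\right) 3 = \frac{2}{l} + 2 \cdot 3 = \frac{2}{l} + 6 = 6 + \frac{2}{l}$)
$\left(y{\left(13 \right)} \left(-339\right) + 290\right) - -388022 = \left(\left(6 + \frac{2}{13}\right) \left(-339\right) + 290\right) - -388022 = \left(\left(6 + 2 \cdot \frac{1}{13}\right) \left(-339\right) + 290\right) + 388022 = \left(\left(6 + \frac{2}{13}\right) \left(-339\right) + 290\right) + 388022 = \left(\frac{80}{13} \left(-339\right) + 290\right) + 388022 = \left(- \frac{27120}{13} + 290\right) + 388022 = - \frac{23350}{13} + 388022 = \frac{5020936}{13}$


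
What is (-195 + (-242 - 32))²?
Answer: 219961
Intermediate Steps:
(-195 + (-242 - 32))² = (-195 - 274)² = (-469)² = 219961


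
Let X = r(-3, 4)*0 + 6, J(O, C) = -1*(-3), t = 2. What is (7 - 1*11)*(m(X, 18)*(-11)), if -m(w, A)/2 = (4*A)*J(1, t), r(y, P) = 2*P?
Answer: -19008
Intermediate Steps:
J(O, C) = 3
X = 6 (X = (2*4)*0 + 6 = 8*0 + 6 = 0 + 6 = 6)
m(w, A) = -24*A (m(w, A) = -2*4*A*3 = -24*A)
(7 - 1*11)*(m(X, 18)*(-11)) = (7 - 1*11)*(-24*18*(-11)) = (7 - 11)*(-432*(-11)) = -4*4752 = -19008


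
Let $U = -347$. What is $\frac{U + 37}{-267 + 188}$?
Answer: $\frac{310}{79} \approx 3.924$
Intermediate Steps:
$\frac{U + 37}{-267 + 188} = \frac{-347 + 37}{-267 + 188} = - \frac{310}{-79} = \left(-310\right) \left(- \frac{1}{79}\right) = \frac{310}{79}$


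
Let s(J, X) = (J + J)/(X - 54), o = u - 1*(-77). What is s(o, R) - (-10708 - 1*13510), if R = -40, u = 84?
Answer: 1138085/47 ≈ 24215.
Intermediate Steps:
o = 161 (o = 84 - 1*(-77) = 84 + 77 = 161)
s(J, X) = 2*J/(-54 + X) (s(J, X) = (2*J)/(-54 + X) = 2*J/(-54 + X))
s(o, R) - (-10708 - 1*13510) = 2*161/(-54 - 40) - (-10708 - 1*13510) = 2*161/(-94) - (-10708 - 13510) = 2*161*(-1/94) - 1*(-24218) = -161/47 + 24218 = 1138085/47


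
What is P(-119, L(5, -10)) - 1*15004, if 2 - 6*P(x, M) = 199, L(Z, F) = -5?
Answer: -90221/6 ≈ -15037.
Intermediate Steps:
P(x, M) = -197/6 (P(x, M) = ⅓ - ⅙*199 = ⅓ - 199/6 = -197/6)
P(-119, L(5, -10)) - 1*15004 = -197/6 - 1*15004 = -197/6 - 15004 = -90221/6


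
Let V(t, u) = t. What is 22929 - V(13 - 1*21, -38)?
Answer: 22937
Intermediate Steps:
22929 - V(13 - 1*21, -38) = 22929 - (13 - 1*21) = 22929 - (13 - 21) = 22929 - 1*(-8) = 22929 + 8 = 22937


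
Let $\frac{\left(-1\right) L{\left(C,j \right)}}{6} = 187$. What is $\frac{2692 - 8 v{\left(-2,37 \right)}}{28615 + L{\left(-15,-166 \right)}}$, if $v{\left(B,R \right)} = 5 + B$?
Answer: $\frac{2668}{27493} \approx 0.097043$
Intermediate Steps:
$L{\left(C,j \right)} = -1122$ ($L{\left(C,j \right)} = \left(-6\right) 187 = -1122$)
$\frac{2692 - 8 v{\left(-2,37 \right)}}{28615 + L{\left(-15,-166 \right)}} = \frac{2692 - 8 \left(5 - 2\right)}{28615 - 1122} = \frac{2692 - 24}{27493} = \left(2692 - 24\right) \frac{1}{27493} = 2668 \cdot \frac{1}{27493} = \frac{2668}{27493}$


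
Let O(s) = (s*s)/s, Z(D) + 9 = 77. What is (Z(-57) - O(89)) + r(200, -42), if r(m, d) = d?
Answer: -63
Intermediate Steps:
Z(D) = 68 (Z(D) = -9 + 77 = 68)
O(s) = s (O(s) = s**2/s = s)
(Z(-57) - O(89)) + r(200, -42) = (68 - 1*89) - 42 = (68 - 89) - 42 = -21 - 42 = -63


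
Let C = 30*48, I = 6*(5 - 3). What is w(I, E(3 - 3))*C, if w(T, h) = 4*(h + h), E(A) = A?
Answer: 0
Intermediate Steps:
I = 12 (I = 6*2 = 12)
w(T, h) = 8*h (w(T, h) = 4*(2*h) = 8*h)
C = 1440
w(I, E(3 - 3))*C = (8*(3 - 3))*1440 = (8*0)*1440 = 0*1440 = 0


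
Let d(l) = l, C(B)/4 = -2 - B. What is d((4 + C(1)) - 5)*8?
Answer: -104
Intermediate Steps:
C(B) = -8 - 4*B (C(B) = 4*(-2 - B) = -8 - 4*B)
d((4 + C(1)) - 5)*8 = ((4 + (-8 - 4*1)) - 5)*8 = ((4 + (-8 - 4)) - 5)*8 = ((4 - 12) - 5)*8 = (-8 - 5)*8 = -13*8 = -104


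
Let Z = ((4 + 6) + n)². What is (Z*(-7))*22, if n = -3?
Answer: -7546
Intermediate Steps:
Z = 49 (Z = ((4 + 6) - 3)² = (10 - 3)² = 7² = 49)
(Z*(-7))*22 = (49*(-7))*22 = -343*22 = -7546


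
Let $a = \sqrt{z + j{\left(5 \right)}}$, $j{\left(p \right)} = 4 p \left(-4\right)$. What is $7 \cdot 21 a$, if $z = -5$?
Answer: $147 i \sqrt{85} \approx 1355.3 i$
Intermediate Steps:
$j{\left(p \right)} = - 16 p$
$a = i \sqrt{85}$ ($a = \sqrt{-5 - 80} = \sqrt{-85} = i \sqrt{85} \approx 9.2195 i$)
$7 \cdot 21 a = 7 \cdot 21 i \sqrt{85} = 147 i \sqrt{85}$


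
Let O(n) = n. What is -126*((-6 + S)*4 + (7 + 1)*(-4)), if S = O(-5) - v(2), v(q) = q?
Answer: 10584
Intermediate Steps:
S = -7 (S = -5 - 1*2 = -5 - 2 = -7)
-126*((-6 + S)*4 + (7 + 1)*(-4)) = -126*((-6 - 7)*4 + (7 + 1)*(-4)) = -126*(-13*4 + 8*(-4)) = -126*(-52 - 32) = -126*(-84) = 10584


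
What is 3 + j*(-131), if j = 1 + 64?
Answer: -8512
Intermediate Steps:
j = 65
3 + j*(-131) = 3 + 65*(-131) = 3 - 8515 = -8512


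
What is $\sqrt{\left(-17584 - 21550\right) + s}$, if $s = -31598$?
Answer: $2 i \sqrt{17683} \approx 265.96 i$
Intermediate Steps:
$\sqrt{\left(-17584 - 21550\right) + s} = \sqrt{\left(-17584 - 21550\right) - 31598} = \sqrt{-39134 - 31598} = \sqrt{-70732} = 2 i \sqrt{17683}$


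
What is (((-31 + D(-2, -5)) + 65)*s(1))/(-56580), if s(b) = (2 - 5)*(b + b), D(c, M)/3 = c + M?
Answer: 13/9430 ≈ 0.0013786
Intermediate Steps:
D(c, M) = 3*M + 3*c (D(c, M) = 3*(c + M) = 3*(M + c) = 3*M + 3*c)
s(b) = -6*b
(((-31 + D(-2, -5)) + 65)*s(1))/(-56580) = (((-31 + (3*(-5) + 3*(-2))) + 65)*(-6*1))/(-56580) = (((-31 + (-15 - 6)) + 65)*(-6))*(-1/56580) = (((-31 - 21) + 65)*(-6))*(-1/56580) = ((-52 + 65)*(-6))*(-1/56580) = (13*(-6))*(-1/56580) = -78*(-1/56580) = 13/9430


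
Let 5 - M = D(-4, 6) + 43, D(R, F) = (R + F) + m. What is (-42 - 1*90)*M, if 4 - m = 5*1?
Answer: 5148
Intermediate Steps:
m = -1 (m = 4 - 5 = -1)
D(R, F) = -1 + F + R (D(R, F) = (R + F) - 1 = (F + R) - 1 = -1 + F + R)
M = -39 (M = 5 - ((-1 + 6 - 4) + 43) = 5 - (1 + 43) = 5 - 1*44 = 5 - 44 = -39)
(-42 - 1*90)*M = (-42 - 1*90)*(-39) = (-42 - 90)*(-39) = -132*(-39) = 5148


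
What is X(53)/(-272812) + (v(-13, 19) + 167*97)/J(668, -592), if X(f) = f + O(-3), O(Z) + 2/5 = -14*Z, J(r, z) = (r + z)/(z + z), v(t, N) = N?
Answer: -6548208232667/25917140 ≈ -2.5266e+5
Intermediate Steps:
J(r, z) = (r + z)/(2*z) (J(r, z) = (r + z)/((2*z)) = (r + z)*(1/(2*z)) = (r + z)/(2*z))
O(Z) = -⅖ - 14*Z
X(f) = 208/5 + f (X(f) = f + (-⅖ - 14*(-3)) = f + (-⅖ + 42) = f + 208/5 = 208/5 + f)
X(53)/(-272812) + (v(-13, 19) + 167*97)/J(668, -592) = (208/5 + 53)/(-272812) + (19 + 167*97)/(((½)*(668 - 592)/(-592))) = (473/5)*(-1/272812) + (19 + 16199)/(((½)*(-1/592)*76)) = -473/1364060 + 16218/(-19/296) = -473/1364060 + 16218*(-296/19) = -473/1364060 - 4800528/19 = -6548208232667/25917140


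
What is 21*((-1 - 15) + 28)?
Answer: 252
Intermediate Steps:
21*((-1 - 15) + 28) = 21*(-16 + 28) = 21*12 = 252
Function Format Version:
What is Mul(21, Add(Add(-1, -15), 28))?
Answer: 252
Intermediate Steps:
Mul(21, Add(Add(-1, -15), 28)) = Mul(21, Add(-16, 28)) = Mul(21, 12) = 252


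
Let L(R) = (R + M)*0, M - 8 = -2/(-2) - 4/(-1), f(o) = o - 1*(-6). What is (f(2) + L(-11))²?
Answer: 64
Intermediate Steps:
f(o) = 6 + o (f(o) = o + 6 = 6 + o)
M = 13 (M = 8 + (-2/(-2) - 4/(-1)) = 8 + (-2*(-½) - 4*(-1)) = 8 + (1 + 4) = 8 + 5 = 13)
L(R) = 0 (L(R) = (R + 13)*0 = (13 + R)*0 = 0)
(f(2) + L(-11))² = ((6 + 2) + 0)² = (8 + 0)² = 8² = 64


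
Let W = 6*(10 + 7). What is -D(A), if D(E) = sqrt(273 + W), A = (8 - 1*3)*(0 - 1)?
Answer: -5*sqrt(15) ≈ -19.365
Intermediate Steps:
W = 102 (W = 6*17 = 102)
A = -5 (A = (8 - 3)*(-1) = 5*(-1) = -5)
D(E) = 5*sqrt(15) (D(E) = sqrt(273 + 102) = sqrt(375) = 5*sqrt(15))
-D(A) = -5*sqrt(15)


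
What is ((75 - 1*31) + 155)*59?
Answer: 11741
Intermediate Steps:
((75 - 1*31) + 155)*59 = ((75 - 31) + 155)*59 = (44 + 155)*59 = 199*59 = 11741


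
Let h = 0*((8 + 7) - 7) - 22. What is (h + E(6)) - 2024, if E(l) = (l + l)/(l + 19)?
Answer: -51138/25 ≈ -2045.5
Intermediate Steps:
E(l) = 2*l/(19 + l) (E(l) = (2*l)/(19 + l) = 2*l/(19 + l))
h = -22 (h = 0*(15 - 7) - 22 = 0*8 - 22 = 0 - 22 = -22)
(h + E(6)) - 2024 = (-22 + 2*6/(19 + 6)) - 2024 = (-22 + 2*6/25) - 2024 = (-22 + 2*6*(1/25)) - 2024 = (-22 + 12/25) - 2024 = -538/25 - 2024 = -51138/25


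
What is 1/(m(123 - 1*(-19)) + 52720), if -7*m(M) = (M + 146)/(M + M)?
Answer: 497/26201768 ≈ 1.8968e-5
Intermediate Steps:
m(M) = -(146 + M)/(14*M) (m(M) = -(M + 146)/(7*(M + M)) = -(146 + M)/(7*(2*M)) = -(146 + M)*1/(2*M)/7 = -(146 + M)/(14*M))
1/(m(123 - 1*(-19)) + 52720) = 1/((-146 - (123 - 1*(-19)))/(14*(123 - 1*(-19))) + 52720) = 1/((-146 - (123 + 19))/(14*(123 + 19)) + 52720) = 1/((1/14)*(-146 - 1*142)/142 + 52720) = 1/((1/14)*(1/142)*(-146 - 142) + 52720) = 1/((1/14)*(1/142)*(-288) + 52720) = 1/(-72/497 + 52720) = 1/(26201768/497) = 497/26201768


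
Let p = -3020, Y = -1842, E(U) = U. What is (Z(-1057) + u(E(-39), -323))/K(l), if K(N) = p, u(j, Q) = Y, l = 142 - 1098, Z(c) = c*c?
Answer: -1115407/3020 ≈ -369.34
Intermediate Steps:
Z(c) = c**2
l = -956
u(j, Q) = -1842
K(N) = -3020
(Z(-1057) + u(E(-39), -323))/K(l) = ((-1057)**2 - 1842)/(-3020) = (1117249 - 1842)*(-1/3020) = 1115407*(-1/3020) = -1115407/3020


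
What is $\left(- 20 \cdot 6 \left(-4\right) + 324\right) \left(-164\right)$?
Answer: $-131856$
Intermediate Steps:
$\left(- 20 \cdot 6 \left(-4\right) + 324\right) \left(-164\right) = \left(\left(-20\right) \left(-24\right) + 324\right) \left(-164\right) = \left(480 + 324\right) \left(-164\right) = 804 \left(-164\right) = -131856$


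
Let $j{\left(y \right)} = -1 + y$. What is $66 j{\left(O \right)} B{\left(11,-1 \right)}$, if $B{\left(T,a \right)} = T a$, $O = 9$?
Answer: $-5808$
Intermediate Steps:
$66 j{\left(O \right)} B{\left(11,-1 \right)} = 66 \left(-1 + 9\right) 11 \left(-1\right) = 66 \cdot 8 \left(-11\right) = 528 \left(-11\right) = -5808$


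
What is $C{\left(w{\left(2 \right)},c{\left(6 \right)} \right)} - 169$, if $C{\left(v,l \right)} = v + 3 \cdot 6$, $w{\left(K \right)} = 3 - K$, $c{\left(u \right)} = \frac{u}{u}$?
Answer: $-150$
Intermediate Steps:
$c{\left(u \right)} = 1$
$C{\left(v,l \right)} = 18 + v$ ($C{\left(v,l \right)} = v + 18 = 18 + v$)
$C{\left(w{\left(2 \right)},c{\left(6 \right)} \right)} - 169 = \left(18 + \left(3 - 2\right)\right) - 169 = \left(18 + 1\right) - 169 = 19 - 169 = -150$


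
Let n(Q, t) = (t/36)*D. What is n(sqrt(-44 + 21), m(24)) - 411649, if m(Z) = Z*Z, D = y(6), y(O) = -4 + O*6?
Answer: -411137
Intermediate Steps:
y(O) = -4 + 6*O
D = 32 (D = -4 + 6*6 = -4 + 36 = 32)
m(Z) = Z**2
n(Q, t) = 8*t/9 (n(Q, t) = (t/36)*32 = 8*t/9)
n(sqrt(-44 + 21), m(24)) - 411649 = (8/9)*24**2 - 411649 = (8/9)*576 - 411649 = 512 - 411649 = -411137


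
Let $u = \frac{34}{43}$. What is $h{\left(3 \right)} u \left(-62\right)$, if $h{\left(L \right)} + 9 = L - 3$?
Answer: $\frac{18972}{43} \approx 441.21$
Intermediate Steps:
$h{\left(L \right)} = -12 + L$ ($h{\left(L \right)} = -9 + \left(L - 3\right) = -9 + \left(-3 + L\right) = -12 + L$)
$u = \frac{34}{43}$ ($u = 34 \cdot \frac{1}{43} = \frac{34}{43} \approx 0.7907$)
$h{\left(3 \right)} u \left(-62\right) = \left(-12 + 3\right) \frac{34}{43} \left(-62\right) = \left(-9\right) \frac{34}{43} \left(-62\right) = \left(- \frac{306}{43}\right) \left(-62\right) = \frac{18972}{43}$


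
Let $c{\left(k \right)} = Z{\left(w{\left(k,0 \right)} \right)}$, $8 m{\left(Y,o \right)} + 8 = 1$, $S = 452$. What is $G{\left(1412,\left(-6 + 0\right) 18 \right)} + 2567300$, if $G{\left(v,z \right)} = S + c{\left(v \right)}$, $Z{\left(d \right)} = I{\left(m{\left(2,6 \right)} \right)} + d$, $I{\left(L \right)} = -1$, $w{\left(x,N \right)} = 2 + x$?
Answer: $2569165$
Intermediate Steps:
$m{\left(Y,o \right)} = - \frac{7}{8}$ ($m{\left(Y,o \right)} = -1 + \frac{1}{8} \cdot 1 = -1 + \frac{1}{8} = - \frac{7}{8}$)
$Z{\left(d \right)} = -1 + d$
$c{\left(k \right)} = 1 + k$ ($c{\left(k \right)} = -1 + \left(2 + k\right) = 1 + k$)
$G{\left(v,z \right)} = 453 + v$ ($G{\left(v,z \right)} = 452 + \left(1 + v\right) = 453 + v$)
$G{\left(1412,\left(-6 + 0\right) 18 \right)} + 2567300 = \left(453 + 1412\right) + 2567300 = 1865 + 2567300 = 2569165$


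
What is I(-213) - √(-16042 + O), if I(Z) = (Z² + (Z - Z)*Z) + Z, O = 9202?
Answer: 45156 - 6*I*√190 ≈ 45156.0 - 82.704*I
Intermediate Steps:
I(Z) = Z + Z² (I(Z) = (Z² + 0*Z) + Z = (Z² + 0) + Z = Z² + Z = Z + Z²)
I(-213) - √(-16042 + O) = -213*(1 - 213) - √(-16042 + 9202) = -213*(-212) - √(-6840) = 45156 - 6*I*√190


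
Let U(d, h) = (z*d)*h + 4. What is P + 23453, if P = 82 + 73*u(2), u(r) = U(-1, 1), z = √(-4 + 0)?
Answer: 23827 - 146*I ≈ 23827.0 - 146.0*I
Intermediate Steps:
z = 2*I (z = √(-4) = 2*I ≈ 2.0*I)
U(d, h) = 4 + 2*I*d*h (U(d, h) = ((2*I)*d)*h + 4 = (2*I*d)*h + 4 = 2*I*d*h + 4 = 4 + 2*I*d*h)
u(r) = 4 - 2*I (u(r) = 4 + 2*I*(-1)*1 = 4 - 2*I)
P = 374 - 146*I (P = 82 + 73*(4 - 2*I) = 82 + (292 - 146*I) = 374 - 146*I ≈ 374.0 - 146.0*I)
P + 23453 = (374 - 146*I) + 23453 = 23827 - 146*I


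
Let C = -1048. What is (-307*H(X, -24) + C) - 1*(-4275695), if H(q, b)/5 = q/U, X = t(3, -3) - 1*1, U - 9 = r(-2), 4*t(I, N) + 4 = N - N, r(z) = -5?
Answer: 8550829/2 ≈ 4.2754e+6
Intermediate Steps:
t(I, N) = -1 (t(I, N) = -1 + (N - N)/4 = -1 + (1/4)*0 = -1 + 0 = -1)
U = 4 (U = 9 - 5 = 4)
X = -2 (X = -1 - 1*1 = -1 - 1 = -2)
H(q, b) = 5*q/4 (H(q, b) = 5*(q/4) = 5*q/4)
(-307*H(X, -24) + C) - 1*(-4275695) = (-1535*(-2)/4 - 1048) - 1*(-4275695) = (-307*(-5/2) - 1048) + 4275695 = (1535/2 - 1048) + 4275695 = -561/2 + 4275695 = 8550829/2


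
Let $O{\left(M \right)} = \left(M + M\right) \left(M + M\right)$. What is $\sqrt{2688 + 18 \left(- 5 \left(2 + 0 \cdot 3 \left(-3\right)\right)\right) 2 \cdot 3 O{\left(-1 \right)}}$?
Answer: $4 i \sqrt{102} \approx 40.398 i$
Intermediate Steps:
$O{\left(M \right)} = 4 M^{2}$ ($O{\left(M \right)} = 2 M 2 M = 4 M^{2}$)
$\sqrt{2688 + 18 \left(- 5 \left(2 + 0 \cdot 3 \left(-3\right)\right)\right) 2 \cdot 3 O{\left(-1 \right)}} = \sqrt{2688 + 18 \left(- 5 \left(2 + 0 \cdot 3 \left(-3\right)\right)\right) 2 \cdot 3 \cdot 4 \left(-1\right)^{2}} = \sqrt{2688 + 18 \left(- 5 \left(2 + 0 \left(-3\right)\right)\right) 6 \cdot 4 \cdot 1} = \sqrt{2688 + 18 \left(- 5 \left(2 + 0\right)\right) 6 \cdot 4} = \sqrt{2688 + 18 \left(\left(-5\right) 2\right) 24} = \sqrt{2688 + 18 \left(-10\right) 24} = \sqrt{2688 - 4320} = \sqrt{-1632} = 4 i \sqrt{102}$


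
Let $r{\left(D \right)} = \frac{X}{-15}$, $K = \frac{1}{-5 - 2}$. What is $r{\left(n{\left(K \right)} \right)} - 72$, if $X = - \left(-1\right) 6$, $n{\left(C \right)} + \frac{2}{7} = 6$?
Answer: $- \frac{362}{5} \approx -72.4$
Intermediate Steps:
$K = - \frac{1}{7}$ ($K = \frac{1}{-7} = - \frac{1}{7} \approx -0.14286$)
$n{\left(C \right)} = \frac{40}{7}$ ($n{\left(C \right)} = - \frac{2}{7} + 6 = \frac{40}{7}$)
$X = 6$ ($X = \left(-1\right) \left(-6\right) = 6$)
$r{\left(D \right)} = - \frac{2}{5}$ ($r{\left(D \right)} = \frac{6}{-15} = 6 \left(- \frac{1}{15}\right) = - \frac{2}{5}$)
$r{\left(n{\left(K \right)} \right)} - 72 = - \frac{2}{5} - 72 = - \frac{362}{5}$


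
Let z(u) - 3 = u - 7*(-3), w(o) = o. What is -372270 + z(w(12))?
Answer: -372234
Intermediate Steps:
z(u) = 24 + u (z(u) = 3 + (u - 7*(-3)) = 3 + (u + 21) = 3 + (21 + u) = 24 + u)
-372270 + z(w(12)) = -372270 + (24 + 12) = -372270 + 36 = -372234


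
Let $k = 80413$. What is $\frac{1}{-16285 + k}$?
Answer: $\frac{1}{64128} \approx 1.5594 \cdot 10^{-5}$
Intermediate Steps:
$\frac{1}{-16285 + k} = \frac{1}{-16285 + 80413} = \frac{1}{64128}$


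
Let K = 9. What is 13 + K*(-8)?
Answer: -59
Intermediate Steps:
13 + K*(-8) = 13 + 9*(-8) = 13 - 72 = -59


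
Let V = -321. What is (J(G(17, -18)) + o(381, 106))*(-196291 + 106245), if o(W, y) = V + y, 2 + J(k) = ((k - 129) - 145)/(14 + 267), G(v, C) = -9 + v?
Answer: 5514687178/281 ≈ 1.9625e+7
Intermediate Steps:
J(k) = -836/281 + k/281 (J(k) = -2 + ((k - 129) - 145)/(14 + 267) = -2 + ((-129 + k) - 145)/281 = -2 + (-274 + k)*(1/281) = -2 + (-274/281 + k/281) = -836/281 + k/281)
o(W, y) = -321 + y
(J(G(17, -18)) + o(381, 106))*(-196291 + 106245) = ((-836/281 + (-9 + 17)/281) + (-321 + 106))*(-196291 + 106245) = ((-836/281 + (1/281)*8) - 215)*(-90046) = ((-836/281 + 8/281) - 215)*(-90046) = (-828/281 - 215)*(-90046) = -61243/281*(-90046) = 5514687178/281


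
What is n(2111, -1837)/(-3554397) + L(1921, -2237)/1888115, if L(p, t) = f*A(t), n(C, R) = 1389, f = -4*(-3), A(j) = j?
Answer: -32678941601/2237036763885 ≈ -0.014608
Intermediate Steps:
f = 12
L(p, t) = 12*t
n(2111, -1837)/(-3554397) + L(1921, -2237)/1888115 = 1389/(-3554397) + (12*(-2237))/1888115 = 1389*(-1/3554397) - 26844*1/1888115 = -463/1184799 - 26844/1888115 = -32678941601/2237036763885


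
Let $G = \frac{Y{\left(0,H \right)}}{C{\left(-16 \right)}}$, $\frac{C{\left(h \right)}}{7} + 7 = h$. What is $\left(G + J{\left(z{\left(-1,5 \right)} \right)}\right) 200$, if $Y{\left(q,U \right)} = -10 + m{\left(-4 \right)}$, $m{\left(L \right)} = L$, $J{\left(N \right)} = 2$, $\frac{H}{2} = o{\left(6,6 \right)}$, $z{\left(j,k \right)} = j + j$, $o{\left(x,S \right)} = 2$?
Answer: $\frac{9600}{23} \approx 417.39$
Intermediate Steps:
$C{\left(h \right)} = -49 + 7 h$
$z{\left(j,k \right)} = 2 j$
$H = 4$ ($H = 2 \cdot 2 = 4$)
$Y{\left(q,U \right)} = -14$ ($Y{\left(q,U \right)} = -10 - 4 = -14$)
$G = \frac{2}{23}$ ($G = - \frac{14}{-49 + 7 \left(-16\right)} = - \frac{14}{-49 - 112} = - \frac{14}{-161} = \left(-14\right) \left(- \frac{1}{161}\right) = \frac{2}{23} \approx 0.086957$)
$\left(G + J{\left(z{\left(-1,5 \right)} \right)}\right) 200 = \left(\frac{2}{23} + 2\right) 200 = \frac{48}{23} \cdot 200 = \frac{9600}{23}$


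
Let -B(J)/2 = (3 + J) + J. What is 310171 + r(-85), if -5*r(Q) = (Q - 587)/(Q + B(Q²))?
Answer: 44960836633/144955 ≈ 3.1017e+5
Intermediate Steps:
B(J) = -6 - 4*J (B(J) = -2*((3 + J) + J) = -2*(3 + 2*J) = -6 - 4*J)
r(Q) = -(-587 + Q)/(5*(-6 + Q - 4*Q²)) (r(Q) = -(Q - 587)/(5*(Q + (-6 - 4*Q²))) = -(-587 + Q)/(5*(-6 + Q - 4*Q²)))
310171 + r(-85) = 310171 + (-587 - 85)/(5*(6 - 1*(-85) + 4*(-85)²)) = 310171 + (⅕)*(-672)/(6 + 85 + 4*7225) = 310171 + (⅕)*(-672)/(6 + 85 + 28900) = 310171 + (⅕)*(-672)/28991 = 310171 + (⅕)*(1/28991)*(-672) = 310171 - 672/144955 = 44960836633/144955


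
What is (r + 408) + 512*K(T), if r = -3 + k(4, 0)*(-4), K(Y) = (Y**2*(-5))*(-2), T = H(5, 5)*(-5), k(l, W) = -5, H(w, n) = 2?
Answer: 512425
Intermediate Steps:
T = -10 (T = 2*(-5) = -10)
K(Y) = 10*Y**2 (K(Y) = -5*Y**2*(-2) = 10*Y**2)
r = 17 (r = -3 - 5*(-4) = -3 + 20 = 17)
(r + 408) + 512*K(T) = (17 + 408) + 512*(10*(-10)**2) = 425 + 512*(10*100) = 425 + 512*1000 = 425 + 512000 = 512425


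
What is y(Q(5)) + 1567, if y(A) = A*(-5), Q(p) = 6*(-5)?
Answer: 1717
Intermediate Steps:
Q(p) = -30
y(A) = -5*A
y(Q(5)) + 1567 = -5*(-30) + 1567 = 150 + 1567 = 1717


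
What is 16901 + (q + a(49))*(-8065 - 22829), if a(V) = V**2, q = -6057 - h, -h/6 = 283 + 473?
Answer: -27169819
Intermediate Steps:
h = -4536 (h = -6*(283 + 473) = -6*756 = -4536)
q = -1521 (q = -6057 - 1*(-4536) = -6057 + 4536 = -1521)
16901 + (q + a(49))*(-8065 - 22829) = 16901 + (-1521 + 49**2)*(-8065 - 22829) = 16901 + (-1521 + 2401)*(-30894) = 16901 + 880*(-30894) = 16901 - 27186720 = -27169819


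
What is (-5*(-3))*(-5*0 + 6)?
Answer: 90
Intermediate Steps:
(-5*(-3))*(-5*0 + 6) = 15*(0 + 6) = 15*6 = 90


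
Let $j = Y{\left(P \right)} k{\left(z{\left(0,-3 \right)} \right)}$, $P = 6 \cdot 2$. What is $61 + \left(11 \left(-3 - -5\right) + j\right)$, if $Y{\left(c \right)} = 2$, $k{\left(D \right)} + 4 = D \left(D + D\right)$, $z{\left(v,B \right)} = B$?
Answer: $111$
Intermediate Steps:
$P = 12$
$k{\left(D \right)} = -4 + 2 D^{2}$ ($k{\left(D \right)} = -4 + D \left(D + D\right) = -4 + D 2 D = -4 + 2 D^{2}$)
$j = 28$ ($j = 2 \left(-4 + 2 \left(-3\right)^{2}\right) = 2 \left(-4 + 2 \cdot 9\right) = 2 \left(-4 + 18\right) = 2 \cdot 14 = 28$)
$61 + \left(11 \left(-3 - -5\right) + j\right) = 61 + \left(11 \left(-3 - -5\right) + 28\right) = 61 + \left(11 \left(-3 + 5\right) + 28\right) = 61 + \left(11 \cdot 2 + 28\right) = 61 + \left(22 + 28\right) = 61 + 50 = 111$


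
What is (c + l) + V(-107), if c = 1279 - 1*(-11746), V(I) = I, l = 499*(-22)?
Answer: 1940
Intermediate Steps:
l = -10978
c = 13025 (c = 1279 + 11746 = 13025)
(c + l) + V(-107) = (13025 - 10978) - 107 = 2047 - 107 = 1940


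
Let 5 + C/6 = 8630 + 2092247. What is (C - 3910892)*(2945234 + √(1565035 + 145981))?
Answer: 25606865775560 + 17388680*√427754 ≈ 2.5618e+13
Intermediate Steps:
C = 12605232 (C = -30 + 6*(8630 + 2092247) = -30 + 6*2100877 = -30 + 12605262 = 12605232)
(C - 3910892)*(2945234 + √(1565035 + 145981)) = (12605232 - 3910892)*(2945234 + √(1565035 + 145981)) = 8694340*(2945234 + √1711016) = 8694340*(2945234 + 2*√427754) = 25606865775560 + 17388680*√427754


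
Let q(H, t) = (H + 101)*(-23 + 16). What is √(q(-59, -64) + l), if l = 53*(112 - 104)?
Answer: √130 ≈ 11.402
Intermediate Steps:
q(H, t) = -707 - 7*H (q(H, t) = (101 + H)*(-7) = -707 - 7*H)
l = 424 (l = 53*8 = 424)
√(q(-59, -64) + l) = √((-707 - 7*(-59)) + 424) = √((-707 + 413) + 424) = √(-294 + 424) = √130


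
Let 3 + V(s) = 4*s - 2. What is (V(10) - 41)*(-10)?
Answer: 60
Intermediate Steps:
V(s) = -5 + 4*s (V(s) = -3 + (4*s - 2) = -3 + (-2 + 4*s) = -5 + 4*s)
(V(10) - 41)*(-10) = ((-5 + 4*10) - 41)*(-10) = ((-5 + 40) - 41)*(-10) = (35 - 41)*(-10) = -6*(-10) = 60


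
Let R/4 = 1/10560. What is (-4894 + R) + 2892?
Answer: -5285279/2640 ≈ -2002.0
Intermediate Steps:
R = 1/2640 (R = 4/10560 = 4*(1/10560) = 1/2640 ≈ 0.00037879)
(-4894 + R) + 2892 = (-4894 + 1/2640) + 2892 = -12920159/2640 + 2892 = -5285279/2640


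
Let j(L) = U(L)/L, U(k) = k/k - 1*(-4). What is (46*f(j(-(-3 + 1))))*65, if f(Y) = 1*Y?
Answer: 7475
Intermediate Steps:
U(k) = 5 (U(k) = 1 + 4 = 5)
j(L) = 5/L
f(Y) = Y
(46*f(j(-(-3 + 1))))*65 = (46*(5/((-(-3 + 1)))))*65 = (46*(5/((-1*(-2)))))*65 = (46*(5/2))*65 = 115*65 = 7475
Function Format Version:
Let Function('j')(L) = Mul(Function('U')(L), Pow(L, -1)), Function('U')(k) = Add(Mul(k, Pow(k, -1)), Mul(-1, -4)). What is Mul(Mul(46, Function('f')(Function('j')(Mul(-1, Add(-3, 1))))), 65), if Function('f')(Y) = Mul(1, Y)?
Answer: 7475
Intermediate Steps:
Function('U')(k) = 5 (Function('U')(k) = Add(1, 4) = 5)
Function('j')(L) = Mul(5, Pow(L, -1))
Function('f')(Y) = Y
Mul(Mul(46, Function('f')(Function('j')(Mul(-1, Add(-3, 1))))), 65) = Mul(Mul(46, Mul(5, Pow(Mul(-1, Add(-3, 1)), -1))), 65) = Mul(Mul(46, Mul(5, Pow(Mul(-1, -2), -1))), 65) = Mul(Mul(46, Mul(5, Pow(2, -1))), 65) = Mul(Mul(46, Mul(5, Rational(1, 2))), 65) = Mul(Mul(46, Rational(5, 2)), 65) = Mul(115, 65) = 7475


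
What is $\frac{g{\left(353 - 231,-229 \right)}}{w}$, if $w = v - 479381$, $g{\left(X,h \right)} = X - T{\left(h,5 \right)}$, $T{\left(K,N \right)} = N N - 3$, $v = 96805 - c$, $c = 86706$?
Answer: $- \frac{50}{234641} \approx -0.00021309$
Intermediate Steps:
$v = 10099$ ($v = 96805 - 86706 = 10099$)
$T{\left(K,N \right)} = -3 + N^{2}$ ($T{\left(K,N \right)} = N^{2} - 3 = -3 + N^{2}$)
$g{\left(X,h \right)} = -22 + X$ ($g{\left(X,h \right)} = X - \left(-3 + 5^{2}\right) = X - \left(-3 + 25\right) = X - 22 = -22 + X$)
$w = -469282$ ($w = 10099 - 479381 = -469282$)
$\frac{g{\left(353 - 231,-229 \right)}}{w} = \frac{-22 + \left(353 - 231\right)}{-469282} = \left(-22 + \left(353 - 231\right)\right) \left(- \frac{1}{469282}\right) = \left(-22 + 122\right) \left(- \frac{1}{469282}\right) = 100 \left(- \frac{1}{469282}\right) = - \frac{50}{234641}$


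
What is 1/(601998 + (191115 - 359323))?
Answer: 1/433790 ≈ 2.3053e-6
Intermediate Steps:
1/(601998 + (191115 - 359323)) = 1/(601998 - 168208) = 1/433790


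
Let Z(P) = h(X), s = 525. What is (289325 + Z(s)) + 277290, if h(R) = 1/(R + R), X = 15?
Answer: 16998451/30 ≈ 5.6662e+5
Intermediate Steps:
h(R) = 1/(2*R)
Z(P) = 1/30 (Z(P) = (½)/15 = (½)*(1/15) = 1/30)
(289325 + Z(s)) + 277290 = (289325 + 1/30) + 277290 = 8679751/30 + 277290 = 16998451/30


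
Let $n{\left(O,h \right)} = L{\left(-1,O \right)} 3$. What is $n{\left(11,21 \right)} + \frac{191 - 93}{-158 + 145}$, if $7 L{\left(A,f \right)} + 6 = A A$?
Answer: $- \frac{881}{91} \approx -9.6813$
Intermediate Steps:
$L{\left(A,f \right)} = - \frac{6}{7} + \frac{A^{2}}{7}$ ($L{\left(A,f \right)} = - \frac{6}{7} + \frac{A A}{7} = - \frac{6}{7} + \frac{A^{2}}{7}$)
$n{\left(O,h \right)} = - \frac{15}{7}$ ($n{\left(O,h \right)} = \left(- \frac{6}{7} + \frac{\left(-1\right)^{2}}{7}\right) 3 = \left(- \frac{6}{7} + \frac{1}{7} \cdot 1\right) 3 = \left(- \frac{6}{7} + \frac{1}{7}\right) 3 = \left(- \frac{5}{7}\right) 3 = - \frac{15}{7}$)
$n{\left(11,21 \right)} + \frac{191 - 93}{-158 + 145} = - \frac{15}{7} + \frac{191 - 93}{-158 + 145} = - \frac{15}{7} + \frac{98}{-13} = - \frac{15}{7} + 98 \left(- \frac{1}{13}\right) = - \frac{15}{7} - \frac{98}{13} = - \frac{881}{91}$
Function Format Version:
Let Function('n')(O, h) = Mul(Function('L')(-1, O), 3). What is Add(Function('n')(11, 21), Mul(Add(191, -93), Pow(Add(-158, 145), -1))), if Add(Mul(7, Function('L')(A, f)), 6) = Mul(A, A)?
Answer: Rational(-881, 91) ≈ -9.6813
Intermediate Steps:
Function('L')(A, f) = Add(Rational(-6, 7), Mul(Rational(1, 7), Pow(A, 2))) (Function('L')(A, f) = Add(Rational(-6, 7), Mul(Rational(1, 7), Mul(A, A))) = Add(Rational(-6, 7), Mul(Rational(1, 7), Pow(A, 2))))
Function('n')(O, h) = Rational(-15, 7) (Function('n')(O, h) = Mul(Add(Rational(-6, 7), Mul(Rational(1, 7), Pow(-1, 2))), 3) = Mul(Add(Rational(-6, 7), Mul(Rational(1, 7), 1)), 3) = Mul(Add(Rational(-6, 7), Rational(1, 7)), 3) = Mul(Rational(-5, 7), 3) = Rational(-15, 7))
Add(Function('n')(11, 21), Mul(Add(191, -93), Pow(Add(-158, 145), -1))) = Add(Rational(-15, 7), Mul(Add(191, -93), Pow(Add(-158, 145), -1))) = Add(Rational(-15, 7), Mul(98, Pow(-13, -1))) = Add(Rational(-15, 7), Mul(98, Rational(-1, 13))) = Add(Rational(-15, 7), Rational(-98, 13)) = Rational(-881, 91)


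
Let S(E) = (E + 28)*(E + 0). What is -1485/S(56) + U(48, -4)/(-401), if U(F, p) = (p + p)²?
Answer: -298847/628768 ≈ -0.47529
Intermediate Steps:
S(E) = E*(28 + E) (S(E) = (28 + E)*E = E*(28 + E))
U(F, p) = 4*p² (U(F, p) = (2*p)² = 4*p²)
-1485/S(56) + U(48, -4)/(-401) = -1485*1/(56*(28 + 56)) + (4*(-4)²)/(-401) = -1485/(56*84) + (4*16)*(-1/401) = -1485/4704 + 64*(-1/401) = -1485*1/4704 - 64/401 = -495/1568 - 64/401 = -298847/628768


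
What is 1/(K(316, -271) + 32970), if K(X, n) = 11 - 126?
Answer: 1/32855 ≈ 3.0437e-5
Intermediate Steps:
K(X, n) = -115
1/(K(316, -271) + 32970) = 1/(-115 + 32970) = 1/32855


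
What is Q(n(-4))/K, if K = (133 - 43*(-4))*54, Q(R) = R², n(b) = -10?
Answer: 10/1647 ≈ 0.0060716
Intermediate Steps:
K = 16470 (K = (133 + 172)*54 = 305*54 = 16470)
Q(n(-4))/K = (-10)²/16470 = 100*(1/16470) = 10/1647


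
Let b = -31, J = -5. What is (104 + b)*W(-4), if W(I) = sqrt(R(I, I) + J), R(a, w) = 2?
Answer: 73*I*sqrt(3) ≈ 126.44*I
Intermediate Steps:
W(I) = I*sqrt(3) (W(I) = sqrt(2 - 5) = sqrt(-3) = I*sqrt(3))
(104 + b)*W(-4) = (104 - 31)*(I*sqrt(3)) = 73*(I*sqrt(3)) = 73*I*sqrt(3)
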